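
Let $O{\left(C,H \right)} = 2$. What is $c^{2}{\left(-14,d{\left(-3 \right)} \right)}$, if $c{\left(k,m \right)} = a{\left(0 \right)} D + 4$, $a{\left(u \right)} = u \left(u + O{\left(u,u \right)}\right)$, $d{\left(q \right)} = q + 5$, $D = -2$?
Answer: $16$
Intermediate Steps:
$d{\left(q \right)} = 5 + q$
$a{\left(u \right)} = u \left(2 + u\right)$ ($a{\left(u \right)} = u \left(u + 2\right) = u \left(2 + u\right)$)
$c{\left(k,m \right)} = 4$ ($c{\left(k,m \right)} = 0 \left(2 + 0\right) \left(-2\right) + 4 = 0 \cdot 2 \left(-2\right) + 4 = 0 \left(-2\right) + 4 = 0 + 4 = 4$)
$c^{2}{\left(-14,d{\left(-3 \right)} \right)} = 4^{2} = 16$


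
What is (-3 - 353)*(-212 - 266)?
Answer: 170168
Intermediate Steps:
(-3 - 353)*(-212 - 266) = -356*(-478) = 170168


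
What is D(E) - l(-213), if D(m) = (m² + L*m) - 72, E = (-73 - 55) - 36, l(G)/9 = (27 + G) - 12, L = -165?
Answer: 55666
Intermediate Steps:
l(G) = 135 + 9*G (l(G) = 9*((27 + G) - 12) = 9*(15 + G) = 135 + 9*G)
E = -164 (E = -128 - 36 = -164)
D(m) = -72 + m² - 165*m (D(m) = (m² - 165*m) - 72 = -72 + m² - 165*m)
D(E) - l(-213) = (-72 + (-164)² - 165*(-164)) - (135 + 9*(-213)) = (-72 + 26896 + 27060) - (135 - 1917) = 53884 - 1*(-1782) = 53884 + 1782 = 55666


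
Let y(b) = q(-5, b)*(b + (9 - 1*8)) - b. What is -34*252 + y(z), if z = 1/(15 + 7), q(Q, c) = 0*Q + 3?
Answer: -94214/11 ≈ -8564.9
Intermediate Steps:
q(Q, c) = 3 (q(Q, c) = 0 + 3 = 3)
z = 1/22 ≈ 0.045455
y(b) = 3 + 2*b (y(b) = 3*(b + (9 - 1*8)) - b = 3*(b + (9 - 8)) - b = 3*(b + 1) - b = 3*(1 + b) - b = (3 + 3*b) - b = 3 + 2*b)
-34*252 + y(z) = -34*252 + (3 + 2*(1/22)) = -8568 + (3 + 1/11) = -8568 + 34/11 = -94214/11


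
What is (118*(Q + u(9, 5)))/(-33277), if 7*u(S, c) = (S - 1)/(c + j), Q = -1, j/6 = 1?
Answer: 8142/2562329 ≈ 0.0031776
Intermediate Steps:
j = 6 (j = 6*1 = 6)
u(S, c) = (-1 + S)/(7*(6 + c)) (u(S, c) = ((S - 1)/(c + 6))/7 = ((-1 + S)/(6 + c))/7 = (-1 + S)/(7*(6 + c)))
(118*(Q + u(9, 5)))/(-33277) = (118*(-1 + (-1 + 9)/(7*(6 + 5))))/(-33277) = (118*(-1 + (⅐)*8/11))*(-1/33277) = (118*(-1 + (⅐)*(1/11)*8))*(-1/33277) = (118*(-1 + 8/77))*(-1/33277) = (118*(-69/77))*(-1/33277) = -8142/77*(-1/33277) = 8142/2562329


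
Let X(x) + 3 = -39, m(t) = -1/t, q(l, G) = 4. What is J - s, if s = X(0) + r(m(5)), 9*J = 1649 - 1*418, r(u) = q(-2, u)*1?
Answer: 1573/9 ≈ 174.78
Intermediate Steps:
X(x) = -42 (X(x) = -3 - 39 = -42)
r(u) = 4 (r(u) = 4*1 = 4)
J = 1231/9 (J = (1649 - 1*418)/9 = (1649 - 418)/9 = (⅑)*1231 = 1231/9 ≈ 136.78)
s = -38 (s = -42 + 4 = -38)
J - s = 1231/9 - 1*(-38) = 1231/9 + 38 = 1573/9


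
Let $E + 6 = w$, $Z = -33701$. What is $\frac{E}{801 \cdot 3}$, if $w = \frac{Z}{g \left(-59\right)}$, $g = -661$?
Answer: $- \frac{267695}{93714597} \approx -0.0028565$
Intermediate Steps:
$w = - \frac{33701}{38999}$ ($w = - \frac{33701}{\left(-661\right) \left(-59\right)} = - \frac{33701}{38999} \approx -0.86415$)
$E = - \frac{267695}{38999}$ ($E = -6 - \frac{33701}{38999} = - \frac{267695}{38999} \approx -6.8642$)
$\frac{E}{801 \cdot 3} = - \frac{267695}{38999 \cdot 801 \cdot 3} = - \frac{267695}{38999 \cdot 2403} = \left(- \frac{267695}{38999}\right) \frac{1}{2403} = - \frac{267695}{93714597}$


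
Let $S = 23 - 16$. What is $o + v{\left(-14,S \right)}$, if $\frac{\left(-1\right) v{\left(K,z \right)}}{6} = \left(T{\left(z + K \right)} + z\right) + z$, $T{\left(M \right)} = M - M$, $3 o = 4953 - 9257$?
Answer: $- \frac{4556}{3} \approx -1518.7$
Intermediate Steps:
$o = - \frac{4304}{3}$ ($o = \frac{4953 - 9257}{3} = \frac{1}{3} \left(-4304\right) = - \frac{4304}{3} \approx -1434.7$)
$S = 7$
$T{\left(M \right)} = 0$
$v{\left(K,z \right)} = - 12 z$ ($v{\left(K,z \right)} = - 6 \left(\left(0 + z\right) + z\right) = - 6 \left(z + z\right) = - 6 \cdot 2 z = - 12 z$)
$o + v{\left(-14,S \right)} = - \frac{4304}{3} - 84 = - \frac{4556}{3}$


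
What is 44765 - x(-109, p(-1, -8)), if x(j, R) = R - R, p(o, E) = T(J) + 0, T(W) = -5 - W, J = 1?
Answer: 44765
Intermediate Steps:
p(o, E) = -6 (p(o, E) = (-5 - 1*1) + 0 = (-5 - 1) + 0 = -6 + 0 = -6)
x(j, R) = 0
44765 - x(-109, p(-1, -8)) = 44765 - 1*0 = 44765 + 0 = 44765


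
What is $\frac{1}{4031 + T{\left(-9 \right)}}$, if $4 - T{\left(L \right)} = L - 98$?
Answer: $\frac{1}{4142} \approx 0.00024143$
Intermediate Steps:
$T{\left(L \right)} = 102 - L$ ($T{\left(L \right)} = 4 - \left(L - 98\right) = 4 - \left(-98 + L\right) = 102 - L$)
$\frac{1}{4031 + T{\left(-9 \right)}} = \frac{1}{4031 + \left(102 - -9\right)} = \frac{1}{4031 + \left(102 + 9\right)} = \frac{1}{4031 + 111} = \frac{1}{4142}$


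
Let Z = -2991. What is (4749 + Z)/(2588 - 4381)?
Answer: -1758/1793 ≈ -0.98048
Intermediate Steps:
(4749 + Z)/(2588 - 4381) = (4749 - 2991)/(2588 - 4381) = 1758/(-1793) = 1758*(-1/1793) = -1758/1793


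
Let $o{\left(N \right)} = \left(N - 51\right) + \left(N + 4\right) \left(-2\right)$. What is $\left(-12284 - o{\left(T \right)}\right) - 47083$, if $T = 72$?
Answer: $-59236$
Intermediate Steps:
$o{\left(N \right)} = -59 - N$ ($o{\left(N \right)} = \left(-51 + N\right) + \left(4 + N\right) \left(-2\right) = \left(-51 + N\right) - \left(8 + 2 N\right) = -59 - N$)
$\left(-12284 - o{\left(T \right)}\right) - 47083 = \left(-12284 - \left(-59 - 72\right)\right) - 47083 = \left(-12284 - -131\right) - 47083 = \left(-12284 + 131\right) - 47083 = -12153 - 47083 = -59236$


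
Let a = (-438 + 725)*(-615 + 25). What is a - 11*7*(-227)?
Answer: -151851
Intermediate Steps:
a = -169330 (a = 287*(-590) = -169330)
a - 11*7*(-227) = -169330 - 11*7*(-227) = -169330 - 77*(-227) = -169330 + 17479 = -151851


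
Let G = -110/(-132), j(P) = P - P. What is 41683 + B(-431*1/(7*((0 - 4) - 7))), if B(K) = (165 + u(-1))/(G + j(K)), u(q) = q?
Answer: 209399/5 ≈ 41880.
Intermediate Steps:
j(P) = 0
G = ⅚ (G = -110*(-1/132) = ⅚ ≈ 0.83333)
B(K) = 984/5 (B(K) = (165 - 1)/(⅚ + 0) = 164/(⅚) = 164*(6/5) = 984/5)
41683 + B(-431*1/(7*((0 - 4) - 7))) = 41683 + 984/5 = 209399/5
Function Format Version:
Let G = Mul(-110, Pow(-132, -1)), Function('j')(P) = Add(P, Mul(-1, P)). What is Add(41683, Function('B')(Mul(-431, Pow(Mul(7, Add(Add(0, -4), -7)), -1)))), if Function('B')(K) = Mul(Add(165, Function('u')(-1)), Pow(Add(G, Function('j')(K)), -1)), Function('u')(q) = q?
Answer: Rational(209399, 5) ≈ 41880.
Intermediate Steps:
Function('j')(P) = 0
G = Rational(5, 6) (G = Mul(-110, Rational(-1, 132)) = Rational(5, 6) ≈ 0.83333)
Function('B')(K) = Rational(984, 5) (Function('B')(K) = Mul(Add(165, -1), Pow(Add(Rational(5, 6), 0), -1)) = Mul(164, Pow(Rational(5, 6), -1)) = Mul(164, Rational(6, 5)) = Rational(984, 5))
Add(41683, Function('B')(Mul(-431, Pow(Mul(7, Add(Add(0, -4), -7)), -1)))) = Add(41683, Rational(984, 5)) = Rational(209399, 5)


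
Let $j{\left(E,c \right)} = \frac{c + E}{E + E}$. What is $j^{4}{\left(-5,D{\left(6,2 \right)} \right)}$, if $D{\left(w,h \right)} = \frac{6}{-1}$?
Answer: $\frac{14641}{10000} \approx 1.4641$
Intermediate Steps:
$D{\left(w,h \right)} = -6$ ($D{\left(w,h \right)} = 6 \left(-1\right) = -6$)
$j{\left(E,c \right)} = \frac{E + c}{2 E}$
$j^{4}{\left(-5,D{\left(6,2 \right)} \right)} = \left(\frac{-5 - 6}{2 \left(-5\right)}\right)^{4} = \left(\frac{1}{2} \left(- \frac{1}{5}\right) \left(-11\right)\right)^{4} = \left(\frac{11}{10}\right)^{4} = \frac{14641}{10000}$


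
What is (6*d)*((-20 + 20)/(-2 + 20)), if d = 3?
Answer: 0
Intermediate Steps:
(6*d)*((-20 + 20)/(-2 + 20)) = (6*3)*((-20 + 20)/(-2 + 20)) = 18*(0/18) = 18*(0*(1/18)) = 18*0 = 0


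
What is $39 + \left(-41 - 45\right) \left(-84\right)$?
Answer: $7263$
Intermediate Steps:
$39 + \left(-41 - 45\right) \left(-84\right) = 39 - -7224 = 39 + 7224 = 7263$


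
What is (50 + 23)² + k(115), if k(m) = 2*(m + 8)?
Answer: 5575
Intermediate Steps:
k(m) = 16 + 2*m (k(m) = 2*(8 + m) = 16 + 2*m)
(50 + 23)² + k(115) = (50 + 23)² + (16 + 2*115) = 73² + (16 + 230) = 5329 + 246 = 5575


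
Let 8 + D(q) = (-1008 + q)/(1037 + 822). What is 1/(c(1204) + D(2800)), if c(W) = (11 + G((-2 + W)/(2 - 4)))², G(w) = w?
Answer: 1859/647104820 ≈ 2.8728e-6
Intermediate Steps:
D(q) = -15880/1859 + q/1859 (D(q) = -8 + (-1008 + q)/(1037 + 822) = -8 + (-1008 + q)/1859 = -8 + (-1008 + q)*(1/1859) = -8 + (-1008/1859 + q/1859) = -15880/1859 + q/1859)
c(W) = (12 - W/2)² (c(W) = (11 + (-2 + W)/(2 - 4))² = (11 + (-2 + W)/(-2))² = (11 + (-2 + W)*(-½))² = (11 + (1 - W/2))² = (12 - W/2)²)
1/(c(1204) + D(2800)) = 1/((-24 + 1204)²/4 + (-15880/1859 + (1/1859)*2800)) = 1/((¼)*1180² + (-15880/1859 + 2800/1859)) = 1/((¼)*1392400 - 13080/1859) = 1/(348100 - 13080/1859) = 1/(647104820/1859) = 1859/647104820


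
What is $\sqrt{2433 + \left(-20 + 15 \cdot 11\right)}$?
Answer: $\sqrt{2578} \approx 50.774$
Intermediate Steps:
$\sqrt{2433 + \left(-20 + 15 \cdot 11\right)} = \sqrt{2433 + \left(-20 + 165\right)} = \sqrt{2433 + 145} = \sqrt{2578}$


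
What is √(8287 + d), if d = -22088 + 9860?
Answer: I*√3941 ≈ 62.777*I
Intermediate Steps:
d = -12228
√(8287 + d) = √(8287 - 12228) = √(-3941) = I*√3941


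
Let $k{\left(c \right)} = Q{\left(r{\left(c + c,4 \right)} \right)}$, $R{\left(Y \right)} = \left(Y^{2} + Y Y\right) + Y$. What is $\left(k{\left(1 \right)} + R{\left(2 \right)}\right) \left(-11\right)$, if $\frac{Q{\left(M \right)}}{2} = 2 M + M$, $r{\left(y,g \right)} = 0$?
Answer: $-110$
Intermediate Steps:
$Q{\left(M \right)} = 6 M$ ($Q{\left(M \right)} = 2 \left(2 M + M\right) = 2 \cdot 3 M = 6 M$)
$R{\left(Y \right)} = Y + 2 Y^{2}$ ($R{\left(Y \right)} = \left(Y^{2} + Y^{2}\right) + Y = 2 Y^{2} + Y = Y + 2 Y^{2}$)
$k{\left(c \right)} = 0$ ($k{\left(c \right)} = 6 \cdot 0 = 0$)
$\left(k{\left(1 \right)} + R{\left(2 \right)}\right) \left(-11\right) = \left(0 + 2 \left(1 + 2 \cdot 2\right)\right) \left(-11\right) = \left(0 + 2 \left(1 + 4\right)\right) \left(-11\right) = \left(0 + 2 \cdot 5\right) \left(-11\right) = \left(0 + 10\right) \left(-11\right) = 10 \left(-11\right) = -110$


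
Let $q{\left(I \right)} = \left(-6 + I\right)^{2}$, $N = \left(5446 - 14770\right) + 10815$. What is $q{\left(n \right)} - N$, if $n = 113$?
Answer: $9958$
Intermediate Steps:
$N = 1491$ ($N = -9324 + 10815 = 1491$)
$q{\left(n \right)} - N = \left(-6 + 113\right)^{2} - 1491 = 107^{2} - 1491 = 11449 - 1491 = 9958$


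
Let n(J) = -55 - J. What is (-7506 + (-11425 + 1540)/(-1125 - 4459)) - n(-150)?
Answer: -42434099/5584 ≈ -7599.2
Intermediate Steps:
(-7506 + (-11425 + 1540)/(-1125 - 4459)) - n(-150) = (-7506 + (-11425 + 1540)/(-1125 - 4459)) - (-55 - 1*(-150)) = (-7506 - 9885/(-5584)) - (-55 + 150) = (-7506 - 9885*(-1/5584)) - 1*95 = (-7506 + 9885/5584) - 95 = -41903619/5584 - 95 = -42434099/5584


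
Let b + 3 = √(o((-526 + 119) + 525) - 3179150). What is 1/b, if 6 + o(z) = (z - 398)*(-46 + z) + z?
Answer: -3/3199207 - I*√3199198/3199207 ≈ -9.3773e-7 - 0.00055909*I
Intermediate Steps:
o(z) = -6 + z + (-398 + z)*(-46 + z) (o(z) = -6 + ((z - 398)*(-46 + z) + z) = -6 + ((-398 + z)*(-46 + z) + z) = -6 + (z + (-398 + z)*(-46 + z)) = -6 + z + (-398 + z)*(-46 + z))
b = -3 + I*√3199198 (b = -3 + √((18302 + ((-526 + 119) + 525)² - 443*((-526 + 119) + 525)) - 3179150) = -3 + √((18302 + (-407 + 525)² - 443*(-407 + 525)) - 3179150) = -3 + √((18302 + 118² - 443*118) - 3179150) = -3 + √((18302 + 13924 - 52274) - 3179150) = -3 + √(-20048 - 3179150) = -3 + √(-3199198) = -3 + I*√3199198 ≈ -3.0 + 1788.6*I)
1/b = 1/(-3 + I*√3199198)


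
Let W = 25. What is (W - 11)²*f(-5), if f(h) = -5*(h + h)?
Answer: 9800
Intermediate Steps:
f(h) = -10*h
(W - 11)²*f(-5) = (25 - 11)²*(-10*(-5)) = 14²*50 = 196*50 = 9800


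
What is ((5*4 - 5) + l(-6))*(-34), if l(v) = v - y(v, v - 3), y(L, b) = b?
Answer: -612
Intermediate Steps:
l(v) = 3 (l(v) = v - (v - 3) = v - (-3 + v) = v + (3 - v) = 3)
((5*4 - 5) + l(-6))*(-34) = ((5*4 - 5) + 3)*(-34) = ((20 - 5) + 3)*(-34) = (15 + 3)*(-34) = 18*(-34) = -612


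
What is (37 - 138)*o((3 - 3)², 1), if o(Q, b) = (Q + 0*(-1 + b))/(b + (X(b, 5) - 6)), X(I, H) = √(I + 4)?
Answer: 0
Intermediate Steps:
X(I, H) = √(4 + I)
o(Q, b) = Q/(-6 + b + √(4 + b)) (o(Q, b) = (Q + 0*(-1 + b))/(b + (√(4 + b) - 6)) = (Q + 0)/(b + (-6 + √(4 + b))) = Q/(-6 + b + √(4 + b)))
(37 - 138)*o((3 - 3)², 1) = (37 - 138)*((3 - 3)²/(-6 + 1 + √(4 + 1))) = -101*0²/(-6 + 1 + √5) = -0/(-5 + √5) = -101*0 = 0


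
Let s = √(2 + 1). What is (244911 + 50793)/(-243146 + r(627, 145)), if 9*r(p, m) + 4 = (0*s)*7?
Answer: -1330668/1094159 ≈ -1.2162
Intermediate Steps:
s = √3 ≈ 1.7320
r(p, m) = -4/9 (r(p, m) = -4/9 + ((0*√3)*7)/9 = -4/9 + (0*7)/9 = -4/9 + (⅑)*0 = -4/9 + 0 = -4/9)
(244911 + 50793)/(-243146 + r(627, 145)) = (244911 + 50793)/(-243146 - 4/9) = 295704/(-2188318/9) = 295704*(-9/2188318) = -1330668/1094159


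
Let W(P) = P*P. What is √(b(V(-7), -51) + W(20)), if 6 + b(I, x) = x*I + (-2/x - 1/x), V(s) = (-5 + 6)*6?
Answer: √25449/17 ≈ 9.3840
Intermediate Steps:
V(s) = 6 (V(s) = 1*6 = 6)
b(I, x) = -6 - 3/x + I*x (b(I, x) = -6 + (x*I + (-2/x - 1/x)) = -6 + (I*x - 3/x) = -6 + (-3/x + I*x) = -6 - 3/x + I*x)
W(P) = P²
√(b(V(-7), -51) + W(20)) = √((-6 - 3/(-51) + 6*(-51)) + 20²) = √((-6 - 3*(-1/51) - 306) + 400) = √((-6 + 1/17 - 306) + 400) = √(-5303/17 + 400) = √(1497/17) = √25449/17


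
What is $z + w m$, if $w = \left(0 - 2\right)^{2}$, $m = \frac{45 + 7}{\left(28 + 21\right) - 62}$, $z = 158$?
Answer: $142$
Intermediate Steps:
$m = -4$ ($m = \frac{52}{49 - 62} = \frac{52}{-13} = 52 \left(- \frac{1}{13}\right) = -4$)
$w = 4$ ($w = \left(-2\right)^{2} = 4$)
$z + w m = 158 + 4 \left(-4\right) = 158 - 16 = 142$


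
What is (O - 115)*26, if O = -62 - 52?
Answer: -5954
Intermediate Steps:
O = -114
(O - 115)*26 = (-114 - 115)*26 = -229*26 = -5954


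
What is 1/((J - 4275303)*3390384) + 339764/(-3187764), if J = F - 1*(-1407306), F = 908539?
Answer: -188096607940618831/1764776713584641184 ≈ -0.10658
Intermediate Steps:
J = 2315845 (J = 908539 - 1*(-1407306) = 908539 + 1407306 = 2315845)
1/((J - 4275303)*3390384) + 339764/(-3187764) = 1/((2315845 - 4275303)*3390384) + 339764/(-3187764) = (1/3390384)/(-1959458) + 339764*(-1/3187764) = -1/1959458*1/3390384 - 84941/796941 = -1/6643315051872 - 84941/796941 = -188096607940618831/1764776713584641184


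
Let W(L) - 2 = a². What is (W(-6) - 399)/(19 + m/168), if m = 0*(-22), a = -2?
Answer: -393/19 ≈ -20.684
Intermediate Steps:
W(L) = 6 (W(L) = 2 + (-2)² = 2 + 4 = 6)
m = 0
(W(-6) - 399)/(19 + m/168) = (6 - 399)/(19 + 0/168) = -393/(19 + 0*(1/168)) = -393/(19 + 0) = -393/19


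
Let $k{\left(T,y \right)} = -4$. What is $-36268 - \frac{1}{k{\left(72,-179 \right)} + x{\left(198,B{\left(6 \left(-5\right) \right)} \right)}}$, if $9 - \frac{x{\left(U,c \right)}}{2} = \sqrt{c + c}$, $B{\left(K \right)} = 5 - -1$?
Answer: $- \frac{2683839}{74} - \frac{\sqrt{3}}{37} \approx -36268.0$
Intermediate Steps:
$B{\left(K \right)} = 6$ ($B{\left(K \right)} = 5 + 1 = 6$)
$x{\left(U,c \right)} = 18 - 2 \sqrt{2} \sqrt{c}$ ($x{\left(U,c \right)} = 18 - 2 \sqrt{c + c} = 18 - 2 \sqrt{2 c} = 18 - 2 \sqrt{2} \sqrt{c}$)
$-36268 - \frac{1}{k{\left(72,-179 \right)} + x{\left(198,B{\left(6 \left(-5\right) \right)} \right)}} = -36268 - \frac{1}{-4 + \left(18 - 2 \sqrt{2} \sqrt{6}\right)} = -36268 - \frac{1}{-4 + \left(18 - 4 \sqrt{3}\right)} = -36268 - \frac{1}{14 - 4 \sqrt{3}}$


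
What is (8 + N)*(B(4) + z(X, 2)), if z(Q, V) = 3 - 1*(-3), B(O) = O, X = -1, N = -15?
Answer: -70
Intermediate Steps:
z(Q, V) = 6 (z(Q, V) = 3 + 3 = 6)
(8 + N)*(B(4) + z(X, 2)) = (8 - 15)*(4 + 6) = -7*10 = -70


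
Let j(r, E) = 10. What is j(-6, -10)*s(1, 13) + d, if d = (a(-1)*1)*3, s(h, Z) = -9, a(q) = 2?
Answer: -84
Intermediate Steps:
d = 6 (d = (2*1)*3 = 2*3 = 6)
j(-6, -10)*s(1, 13) + d = 10*(-9) + 6 = -90 + 6 = -84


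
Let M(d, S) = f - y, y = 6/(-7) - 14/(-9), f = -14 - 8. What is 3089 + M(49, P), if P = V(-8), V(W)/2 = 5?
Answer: 193177/63 ≈ 3066.3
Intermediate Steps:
f = -22
V(W) = 10 (V(W) = 2*5 = 10)
P = 10
y = 44/63 (y = 6*(-1/7) - 14*(-1/9) = -6/7 + 14/9 = 44/63 ≈ 0.69841)
M(d, S) = -1430/63 (M(d, S) = -22 - 1*44/63 = -22 - 44/63 = -1430/63)
3089 + M(49, P) = 3089 - 1430/63 = 193177/63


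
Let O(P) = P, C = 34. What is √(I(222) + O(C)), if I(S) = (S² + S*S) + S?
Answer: 2*√24706 ≈ 314.36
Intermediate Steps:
I(S) = S + 2*S² (I(S) = (S² + S²) + S = 2*S² + S = S + 2*S²)
√(I(222) + O(C)) = √(222*(1 + 2*222) + 34) = √(222*(1 + 444) + 34) = √(222*445 + 34) = √(98790 + 34) = √98824 = 2*√24706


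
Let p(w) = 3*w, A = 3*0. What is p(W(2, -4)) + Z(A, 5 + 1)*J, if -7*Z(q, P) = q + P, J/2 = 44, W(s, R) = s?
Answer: -486/7 ≈ -69.429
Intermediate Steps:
A = 0
J = 88 (J = 2*44 = 88)
Z(q, P) = -P/7 - q/7 (Z(q, P) = -(q + P)/7 = -(P + q)/7 = -P/7 - q/7)
p(W(2, -4)) + Z(A, 5 + 1)*J = 3*2 + (-(5 + 1)/7 - ⅐*0)*88 = 6 + (-⅐*6 + 0)*88 = 6 + (-6/7 + 0)*88 = 6 - 6/7*88 = 6 - 528/7 = -486/7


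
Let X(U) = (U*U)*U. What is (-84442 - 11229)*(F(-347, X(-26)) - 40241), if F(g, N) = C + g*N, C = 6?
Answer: -579635860427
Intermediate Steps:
X(U) = U³ (X(U) = U²*U = U³)
F(g, N) = 6 + N*g (F(g, N) = 6 + g*N = 6 + N*g)
(-84442 - 11229)*(F(-347, X(-26)) - 40241) = (-84442 - 11229)*((6 + (-26)³*(-347)) - 40241) = -95671*((6 - 17576*(-347)) - 40241) = -95671*((6 + 6098872) - 40241) = -95671*(6098878 - 40241) = -95671*6058637 = -579635860427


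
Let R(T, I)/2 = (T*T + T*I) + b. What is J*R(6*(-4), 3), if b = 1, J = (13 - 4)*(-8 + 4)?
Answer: -36360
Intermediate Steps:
J = -36 (J = 9*(-4) = -36)
R(T, I) = 2 + 2*T**2 + 2*I*T (R(T, I) = 2*((T*T + T*I) + 1) = 2*((T**2 + I*T) + 1) = 2*(1 + T**2 + I*T) = 2 + 2*T**2 + 2*I*T)
J*R(6*(-4), 3) = -36*(2 + 2*(6*(-4))**2 + 2*3*(6*(-4))) = -36*(2 + 2*(-24)**2 + 2*3*(-24)) = -36*(2 + 2*576 - 144) = -36*(2 + 1152 - 144) = -36*1010 = -36360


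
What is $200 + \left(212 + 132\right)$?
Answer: $544$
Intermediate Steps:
$200 + \left(212 + 132\right) = 200 + 344 = 544$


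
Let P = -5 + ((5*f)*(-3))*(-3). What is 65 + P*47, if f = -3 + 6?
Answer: 6175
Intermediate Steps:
f = 3
P = 130 (P = -5 + ((5*3)*(-3))*(-3) = -5 + (15*(-3))*(-3) = -5 - 45*(-3) = -5 + 135 = 130)
65 + P*47 = 65 + 130*47 = 65 + 6110 = 6175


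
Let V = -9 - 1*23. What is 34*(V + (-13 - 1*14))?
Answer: -2006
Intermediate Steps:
V = -32 (V = -9 - 23 = -32)
34*(V + (-13 - 1*14)) = 34*(-32 + (-13 - 1*14)) = 34*(-32 + (-13 - 14)) = 34*(-32 - 27) = 34*(-59) = -2006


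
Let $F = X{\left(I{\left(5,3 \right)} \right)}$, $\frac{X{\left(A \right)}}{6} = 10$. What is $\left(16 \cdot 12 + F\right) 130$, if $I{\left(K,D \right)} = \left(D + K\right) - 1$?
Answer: $32760$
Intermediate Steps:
$I{\left(K,D \right)} = -1 + D + K$
$X{\left(A \right)} = 60$ ($X{\left(A \right)} = 6 \cdot 10 = 60$)
$F = 60$
$\left(16 \cdot 12 + F\right) 130 = \left(16 \cdot 12 + 60\right) 130 = \left(192 + 60\right) 130 = 252 \cdot 130 = 32760$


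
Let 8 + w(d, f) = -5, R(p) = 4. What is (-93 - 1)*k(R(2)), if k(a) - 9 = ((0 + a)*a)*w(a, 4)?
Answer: 18706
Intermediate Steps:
w(d, f) = -13 (w(d, f) = -8 - 5 = -13)
k(a) = 9 - 13*a**2 (k(a) = 9 + ((0 + a)*a)*(-13) = 9 + (a*a)*(-13) = 9 + a**2*(-13) = 9 - 13*a**2)
(-93 - 1)*k(R(2)) = (-93 - 1)*(9 - 13*4**2) = -94*(9 - 13*16) = -94*(9 - 208) = -94*(-199) = 18706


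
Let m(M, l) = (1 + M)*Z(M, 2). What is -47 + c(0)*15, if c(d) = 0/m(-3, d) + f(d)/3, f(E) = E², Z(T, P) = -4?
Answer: -47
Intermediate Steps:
m(M, l) = -4 - 4*M (m(M, l) = (1 + M)*(-4) = -4 - 4*M)
c(d) = d²/3 (c(d) = 0/(-4 - 4*(-3)) + d²/3 = 0/(-4 + 12) + d²*(⅓) = 0/8 + d²/3 = 0*(⅛) + d²/3 = 0 + d²/3 = d²/3)
-47 + c(0)*15 = -47 + ((⅓)*0²)*15 = -47 + ((⅓)*0)*15 = -47 + 0*15 = -47 + 0 = -47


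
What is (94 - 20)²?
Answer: 5476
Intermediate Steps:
(94 - 20)² = 74² = 5476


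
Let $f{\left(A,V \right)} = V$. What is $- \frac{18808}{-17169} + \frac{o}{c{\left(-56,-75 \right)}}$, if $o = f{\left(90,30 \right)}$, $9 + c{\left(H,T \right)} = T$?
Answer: $\frac{177467}{240366} \approx 0.73832$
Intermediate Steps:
$c{\left(H,T \right)} = -9 + T$
$o = 30$
$- \frac{18808}{-17169} + \frac{o}{c{\left(-56,-75 \right)}} = - \frac{18808}{-17169} + \frac{30}{-9 - 75} = \left(-18808\right) \left(- \frac{1}{17169}\right) + \frac{30}{-84} = \frac{18808}{17169} + 30 \left(- \frac{1}{84}\right) = \frac{18808}{17169} - \frac{5}{14} = \frac{177467}{240366}$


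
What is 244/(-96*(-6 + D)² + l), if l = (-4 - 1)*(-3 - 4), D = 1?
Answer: -244/2365 ≈ -0.10317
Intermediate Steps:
l = 35 (l = -5*(-7) = 35)
244/(-96*(-6 + D)² + l) = 244/(-96*(-6 + 1)² + 35) = 244/(-96*(-5)² + 35) = 244/(-96*25 + 35) = 244/(-2400 + 35) = 244/(-2365) = 244*(-1/2365) = -244/2365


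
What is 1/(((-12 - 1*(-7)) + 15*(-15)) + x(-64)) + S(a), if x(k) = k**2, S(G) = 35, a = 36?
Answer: 135311/3866 ≈ 35.000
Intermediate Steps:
1/(((-12 - 1*(-7)) + 15*(-15)) + x(-64)) + S(a) = 1/(((-12 - 1*(-7)) + 15*(-15)) + (-64)**2) + 35 = 1/(((-12 + 7) - 225) + 4096) + 35 = 1/((-5 - 225) + 4096) + 35 = 1/(-230 + 4096) + 35 = 1/3866 + 35 = 135311/3866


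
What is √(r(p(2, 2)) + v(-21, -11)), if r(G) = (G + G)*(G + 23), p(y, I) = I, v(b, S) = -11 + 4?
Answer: √93 ≈ 9.6436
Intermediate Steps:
v(b, S) = -7
r(G) = 2*G*(23 + G) (r(G) = (2*G)*(23 + G) = 2*G*(23 + G))
√(r(p(2, 2)) + v(-21, -11)) = √(2*2*(23 + 2) - 7) = √(2*2*25 - 7) = √(100 - 7) = √93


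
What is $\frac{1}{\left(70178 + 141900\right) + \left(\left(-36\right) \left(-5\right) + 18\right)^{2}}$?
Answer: $\frac{1}{251282} \approx 3.9796 \cdot 10^{-6}$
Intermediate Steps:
$\frac{1}{\left(70178 + 141900\right) + \left(\left(-36\right) \left(-5\right) + 18\right)^{2}} = \frac{1}{212078 + \left(180 + 18\right)^{2}} = \frac{1}{212078 + 198^{2}} = \frac{1}{212078 + 39204} = \frac{1}{251282}$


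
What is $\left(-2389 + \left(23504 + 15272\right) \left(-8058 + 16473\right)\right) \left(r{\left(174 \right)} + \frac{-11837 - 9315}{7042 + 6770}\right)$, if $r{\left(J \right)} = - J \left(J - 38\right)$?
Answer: $- \frac{26664091250579080}{3453} \approx -7.722 \cdot 10^{12}$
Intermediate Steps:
$r{\left(J \right)} = - J \left(-38 + J\right)$
$\left(-2389 + \left(23504 + 15272\right) \left(-8058 + 16473\right)\right) \left(r{\left(174 \right)} + \frac{-11837 - 9315}{7042 + 6770}\right) = \left(-2389 + \left(23504 + 15272\right) \left(-8058 + 16473\right)\right) \left(174 \left(38 - 174\right) + \frac{-11837 - 9315}{7042 + 6770}\right) = \left(-2389 + 38776 \cdot 8415\right) \left(174 \left(38 - 174\right) - \frac{21152}{13812}\right) = \left(-2389 + 326300040\right) \left(174 \left(-136\right) - \frac{5288}{3453}\right) = 326297651 \left(-23664 - \frac{5288}{3453}\right) = 326297651 \left(- \frac{81717080}{3453}\right) = - \frac{26664091250579080}{3453}$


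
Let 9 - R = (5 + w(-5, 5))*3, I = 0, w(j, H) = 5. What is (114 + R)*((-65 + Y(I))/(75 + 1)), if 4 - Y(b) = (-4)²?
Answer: -7161/76 ≈ -94.224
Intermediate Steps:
Y(b) = -12 (Y(b) = 4 - 1*(-4)² = 4 - 1*16 = 4 - 16 = -12)
R = -21 (R = 9 - (5 + 5)*3 = 9 - 10*3 = 9 - 1*30 = 9 - 30 = -21)
(114 + R)*((-65 + Y(I))/(75 + 1)) = (114 - 21)*((-65 - 12)/(75 + 1)) = 93*(-77/76) = -7161/76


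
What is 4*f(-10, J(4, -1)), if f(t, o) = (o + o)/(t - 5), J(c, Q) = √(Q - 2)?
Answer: -8*I*√3/15 ≈ -0.92376*I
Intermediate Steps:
J(c, Q) = √(-2 + Q)
f(t, o) = 2*o/(-5 + t) (f(t, o) = (2*o)/(-5 + t) = 2*o/(-5 + t))
4*f(-10, J(4, -1)) = 4*(2*√(-2 - 1)/(-5 - 10)) = 4*(2*√(-3)/(-15)) = 4*(2*(I*√3)*(-1/15)) = 4*(-2*I*√3/15) = -8*I*√3/15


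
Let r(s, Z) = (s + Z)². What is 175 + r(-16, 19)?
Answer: 184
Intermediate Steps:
r(s, Z) = (Z + s)²
175 + r(-16, 19) = 175 + (19 - 16)² = 175 + 3² = 175 + 9 = 184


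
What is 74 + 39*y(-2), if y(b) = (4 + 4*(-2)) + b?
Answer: -160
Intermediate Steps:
y(b) = -4 + b (y(b) = (4 - 8) + b = -4 + b)
74 + 39*y(-2) = 74 + 39*(-4 - 2) = 74 + 39*(-6) = 74 - 234 = -160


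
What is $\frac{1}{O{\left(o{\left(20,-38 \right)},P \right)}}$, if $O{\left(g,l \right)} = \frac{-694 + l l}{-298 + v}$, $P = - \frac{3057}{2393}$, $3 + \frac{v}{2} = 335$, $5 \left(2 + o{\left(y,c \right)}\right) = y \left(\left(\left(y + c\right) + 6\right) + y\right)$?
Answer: $- \frac{2095880334}{3964810357} \approx -0.52862$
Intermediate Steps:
$o{\left(y,c \right)} = -2 + \frac{y \left(6 + c + 2 y\right)}{5}$ ($o{\left(y,c \right)} = -2 + \frac{y \left(\left(\left(y + c\right) + 6\right) + y\right)}{5} = -2 + \frac{y \left(\left(\left(c + y\right) + 6\right) + y\right)}{5} = -2 + \frac{y \left(\left(6 + c + y\right) + y\right)}{5} = -2 + \frac{y \left(6 + c + 2 y\right)}{5}$)
$v = 664$ ($v = -6 + 2 \cdot 335 = -6 + 670 = 664$)
$P = - \frac{3057}{2393}$ ($P = \left(-3057\right) \frac{1}{2393} = - \frac{3057}{2393} \approx -1.2775$)
$O{\left(g,l \right)} = - \frac{347}{183} + \frac{l^{2}}{366}$ ($O{\left(g,l \right)} = \frac{-694 + l l}{-298 + 664} = \frac{-694 + l^{2}}{366} = \left(-694 + l^{2}\right) \frac{1}{366} = - \frac{347}{183} + \frac{l^{2}}{366}$)
$\frac{1}{O{\left(o{\left(20,-38 \right)},P \right)}} = \frac{1}{- \frac{347}{183} + \frac{\left(- \frac{3057}{2393}\right)^{2}}{366}} = \frac{1}{- \frac{347}{183} + \frac{1}{366} \cdot \frac{9345249}{5726449}} = \frac{1}{- \frac{347}{183} + \frac{3115083}{698626778}} = \frac{1}{- \frac{3964810357}{2095880334}} = - \frac{2095880334}{3964810357}$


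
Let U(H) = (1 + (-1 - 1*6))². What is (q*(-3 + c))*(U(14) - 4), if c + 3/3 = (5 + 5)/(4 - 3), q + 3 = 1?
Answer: -384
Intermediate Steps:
q = -2 (q = -3 + 1 = -2)
c = 9 (c = -1 + (5 + 5)/(4 - 3) = -1 + 10/1 = -1 + 10*1 = -1 + 10 = 9)
U(H) = 36 (U(H) = (1 + (-1 - 6))² = (1 - 7)² = (-6)² = 36)
(q*(-3 + c))*(U(14) - 4) = (-2*(-3 + 9))*(36 - 4) = -2*6*32 = -12*32 = -384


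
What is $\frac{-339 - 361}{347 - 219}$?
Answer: $- \frac{175}{32} \approx -5.4688$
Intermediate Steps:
$\frac{-339 - 361}{347 - 219} = - \frac{700}{128} = \left(-700\right) \frac{1}{128} = - \frac{175}{32}$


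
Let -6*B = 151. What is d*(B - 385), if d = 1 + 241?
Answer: -297781/3 ≈ -99260.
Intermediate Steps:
B = -151/6 (B = -1/6*151 = -151/6 ≈ -25.167)
d = 242
d*(B - 385) = 242*(-151/6 - 385) = 242*(-2461/6) = -297781/3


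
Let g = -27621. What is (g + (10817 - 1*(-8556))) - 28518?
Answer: -36766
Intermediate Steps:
(g + (10817 - 1*(-8556))) - 28518 = (-27621 + (10817 - 1*(-8556))) - 28518 = (-27621 + (10817 + 8556)) - 28518 = (-27621 + 19373) - 28518 = -8248 - 28518 = -36766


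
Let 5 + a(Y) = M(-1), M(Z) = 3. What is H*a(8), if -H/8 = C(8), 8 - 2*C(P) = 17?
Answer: -72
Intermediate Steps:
C(P) = -9/2 (C(P) = 4 - 1/2*17 = 4 - 17/2 = -9/2)
H = 36 (H = -8*(-9/2) = 36)
a(Y) = -2 (a(Y) = -5 + 3 = -2)
H*a(8) = 36*(-2) = -72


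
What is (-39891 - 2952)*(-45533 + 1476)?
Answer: 1887534051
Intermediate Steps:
(-39891 - 2952)*(-45533 + 1476) = -42843*(-44057) = 1887534051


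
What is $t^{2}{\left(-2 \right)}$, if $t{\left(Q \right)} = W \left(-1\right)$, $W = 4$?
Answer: $16$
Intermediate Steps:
$t{\left(Q \right)} = -4$ ($t{\left(Q \right)} = 4 \left(-1\right) = -4$)
$t^{2}{\left(-2 \right)} = \left(-4\right)^{2} = 16$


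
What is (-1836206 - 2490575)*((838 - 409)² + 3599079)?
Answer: -16368731736720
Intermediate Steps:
(-1836206 - 2490575)*((838 - 409)² + 3599079) = -4326781*(429² + 3599079) = -4326781*(184041 + 3599079) = -4326781*3783120 = -16368731736720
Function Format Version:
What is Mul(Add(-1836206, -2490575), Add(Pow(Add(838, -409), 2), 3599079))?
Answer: -16368731736720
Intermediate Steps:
Mul(Add(-1836206, -2490575), Add(Pow(Add(838, -409), 2), 3599079)) = Mul(-4326781, Add(Pow(429, 2), 3599079)) = Mul(-4326781, Add(184041, 3599079)) = Mul(-4326781, 3783120) = -16368731736720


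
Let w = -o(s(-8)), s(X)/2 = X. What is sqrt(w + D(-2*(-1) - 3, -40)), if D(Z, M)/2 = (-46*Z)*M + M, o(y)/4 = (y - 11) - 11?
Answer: 2*I*sqrt(902) ≈ 60.067*I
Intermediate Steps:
s(X) = 2*X
o(y) = -88 + 4*y (o(y) = 4*((y - 11) - 11) = 4*((-11 + y) - 11) = 4*(-22 + y) = -88 + 4*y)
D(Z, M) = 2*M - 92*M*Z (D(Z, M) = 2*((-46*Z)*M + M) = 2*(-46*M*Z + M) = 2*(M - 46*M*Z) = 2*M - 92*M*Z)
w = 152 (w = -(-88 + 4*(2*(-8))) = -(-88 + 4*(-16)) = -(-88 - 64) = -1*(-152) = 152)
sqrt(w + D(-2*(-1) - 3, -40)) = sqrt(152 + 2*(-40)*(1 - 46*(-2*(-1) - 3))) = sqrt(152 + 2*(-40)*(1 - 46*(2 - 3))) = sqrt(152 + 2*(-40)*(1 - 46*(-1))) = sqrt(152 + 2*(-40)*(1 + 46)) = sqrt(152 + 2*(-40)*47) = sqrt(152 - 3760) = sqrt(-3608) = 2*I*sqrt(902)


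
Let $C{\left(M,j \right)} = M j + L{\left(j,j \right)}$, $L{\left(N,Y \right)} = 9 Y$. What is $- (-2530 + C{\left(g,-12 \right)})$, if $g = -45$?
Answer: $2098$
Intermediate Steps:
$C{\left(M,j \right)} = 9 j + M j$ ($C{\left(M,j \right)} = M j + 9 j = 9 j + M j$)
$- (-2530 + C{\left(g,-12 \right)}) = - (-2530 - 12 \left(9 - 45\right)) = - (-2530 - -432) = - (-2530 + 432) = \left(-1\right) \left(-2098\right) = 2098$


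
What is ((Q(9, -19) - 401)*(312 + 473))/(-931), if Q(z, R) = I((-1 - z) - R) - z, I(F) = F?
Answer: 314785/931 ≈ 338.11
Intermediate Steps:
Q(z, R) = -1 - R - 2*z (Q(z, R) = ((-1 - z) - R) - z = (-1 - R - z) - z = -1 - R - 2*z)
((Q(9, -19) - 401)*(312 + 473))/(-931) = (((-1 - 1*(-19) - 2*9) - 401)*(312 + 473))/(-931) = (((-1 + 19 - 18) - 401)*785)*(-1/931) = ((0 - 401)*785)*(-1/931) = -401*785*(-1/931) = -314785*(-1/931) = 314785/931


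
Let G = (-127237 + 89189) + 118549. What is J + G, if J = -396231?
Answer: -315730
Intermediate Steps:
G = 80501 (G = -38048 + 118549 = 80501)
J + G = -396231 + 80501 = -315730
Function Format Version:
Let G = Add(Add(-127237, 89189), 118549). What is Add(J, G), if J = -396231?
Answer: -315730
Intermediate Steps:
G = 80501 (G = Add(-38048, 118549) = 80501)
Add(J, G) = Add(-396231, 80501) = -315730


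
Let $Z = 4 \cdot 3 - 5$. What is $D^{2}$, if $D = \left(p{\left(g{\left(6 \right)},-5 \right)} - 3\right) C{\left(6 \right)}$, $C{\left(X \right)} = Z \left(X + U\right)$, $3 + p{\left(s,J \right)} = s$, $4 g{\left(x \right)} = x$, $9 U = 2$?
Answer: $38416$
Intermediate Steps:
$U = \frac{2}{9}$ ($U = \frac{1}{9} \cdot 2 = \frac{2}{9} \approx 0.22222$)
$Z = 7$ ($Z = 12 - 5 = 7$)
$g{\left(x \right)} = \frac{x}{4}$
$p{\left(s,J \right)} = -3 + s$
$C{\left(X \right)} = \frac{14}{9} + 7 X$ ($C{\left(X \right)} = 7 \left(X + \frac{2}{9}\right) = 7 \left(\frac{2}{9} + X\right) = \frac{14}{9} + 7 X$)
$D = -196$ ($D = \left(\left(-3 + \frac{1}{4} \cdot 6\right) - 3\right) \left(\frac{14}{9} + 7 \cdot 6\right) = \left(\left(-3 + \frac{3}{2}\right) - 3\right) \left(\frac{14}{9} + 42\right) = \left(- \frac{3}{2} - 3\right) \frac{392}{9} = \left(- \frac{9}{2}\right) \frac{392}{9} = -196$)
$D^{2} = \left(-196\right)^{2} = 38416$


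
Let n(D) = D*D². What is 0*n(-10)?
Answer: 0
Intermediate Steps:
n(D) = D³
0*n(-10) = 0*(-10)³ = 0*(-1000) = 0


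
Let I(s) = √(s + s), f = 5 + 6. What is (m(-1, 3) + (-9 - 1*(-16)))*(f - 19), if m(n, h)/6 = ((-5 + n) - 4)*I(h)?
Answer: -56 + 480*√6 ≈ 1119.8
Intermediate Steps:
f = 11
I(s) = √2*√s (I(s) = √(2*s) = √2*√s)
m(n, h) = 6*√2*√h*(-9 + n) (m(n, h) = 6*(((-5 + n) - 4)*(√2*√h)) = 6*((-9 + n)*(√2*√h)) = 6*(√2*√h*(-9 + n)) = 6*√2*√h*(-9 + n))
(m(-1, 3) + (-9 - 1*(-16)))*(f - 19) = (6*√2*√3*(-9 - 1) + (-9 - 1*(-16)))*(11 - 19) = (6*√2*√3*(-10) + (-9 + 16))*(-8) = (-60*√6 + 7)*(-8) = (7 - 60*√6)*(-8) = -56 + 480*√6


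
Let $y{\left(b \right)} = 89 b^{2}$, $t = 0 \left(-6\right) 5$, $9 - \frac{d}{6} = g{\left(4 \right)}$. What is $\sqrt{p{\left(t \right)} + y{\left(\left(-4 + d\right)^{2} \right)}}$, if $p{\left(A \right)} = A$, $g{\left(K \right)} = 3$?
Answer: $1024 \sqrt{89} \approx 9660.4$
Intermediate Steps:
$d = 36$ ($d = 54 - 18 = 36$)
$t = 0$ ($t = 0 \cdot 5 = 0$)
$\sqrt{p{\left(t \right)} + y{\left(\left(-4 + d\right)^{2} \right)}} = \sqrt{0 + 89 \left(\left(-4 + 36\right)^{2}\right)^{2}} = \sqrt{0 + 89 \left(32^{2}\right)^{2}} = \sqrt{0 + 89 \cdot 1024^{2}} = \sqrt{0 + 89 \cdot 1048576} = \sqrt{0 + 93323264} = \sqrt{93323264} = 1024 \sqrt{89}$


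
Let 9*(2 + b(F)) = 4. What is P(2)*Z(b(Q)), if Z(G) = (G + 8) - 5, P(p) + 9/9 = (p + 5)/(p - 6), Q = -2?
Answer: -143/36 ≈ -3.9722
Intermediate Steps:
b(F) = -14/9 (b(F) = -2 + (⅑)*4 = -2 + 4/9 = -14/9)
P(p) = -1 + (5 + p)/(-6 + p) (P(p) = -1 + (p + 5)/(p - 6) = -1 + (5 + p)/(-6 + p))
Z(G) = 3 + G (Z(G) = (8 + G) - 5 = 3 + G)
P(2)*Z(b(Q)) = (11/(-6 + 2))*(3 - 14/9) = (11/(-4))*(13/9) = (11*(-¼))*(13/9) = -11/4*13/9 = -143/36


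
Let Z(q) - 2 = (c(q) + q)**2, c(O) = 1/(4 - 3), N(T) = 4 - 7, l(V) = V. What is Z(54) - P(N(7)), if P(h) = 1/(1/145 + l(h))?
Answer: 1313863/434 ≈ 3027.3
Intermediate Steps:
N(T) = -3
P(h) = 1/(1/145 + h)
c(O) = 1 (c(O) = 1/1 = 1)
Z(q) = 2 + (1 + q)**2
Z(54) - P(N(7)) = (2 + (1 + 54)**2) - 145/(1 + 145*(-3)) = (2 + 55**2) - 145/(1 - 435) = (2 + 3025) - 145/(-434) = 3027 - 145*(-1)/434 = 3027 - 1*(-145/434) = 3027 + 145/434 = 1313863/434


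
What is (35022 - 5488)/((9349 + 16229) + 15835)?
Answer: 29534/41413 ≈ 0.71316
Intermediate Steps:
(35022 - 5488)/((9349 + 16229) + 15835) = 29534/(25578 + 15835) = 29534/41413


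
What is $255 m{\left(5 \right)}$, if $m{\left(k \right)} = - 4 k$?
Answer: $-5100$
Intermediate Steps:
$255 m{\left(5 \right)} = 255 \left(\left(-4\right) 5\right) = 255 \left(-20\right) = -5100$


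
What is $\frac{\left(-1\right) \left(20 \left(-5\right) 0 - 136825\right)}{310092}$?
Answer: $\frac{136825}{310092} \approx 0.44124$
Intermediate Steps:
$\frac{\left(-1\right) \left(20 \left(-5\right) 0 - 136825\right)}{310092} = - (\left(-100\right) 0 - 136825) \frac{1}{310092} = - (0 - 136825) \frac{1}{310092} = \left(-1\right) \left(-136825\right) \frac{1}{310092} = 136825 \cdot \frac{1}{310092} = \frac{136825}{310092}$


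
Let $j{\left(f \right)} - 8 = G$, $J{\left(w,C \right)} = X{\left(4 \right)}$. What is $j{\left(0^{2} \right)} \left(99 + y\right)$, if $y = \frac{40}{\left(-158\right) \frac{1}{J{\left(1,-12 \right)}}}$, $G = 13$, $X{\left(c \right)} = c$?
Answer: $\frac{162561}{79} \approx 2057.7$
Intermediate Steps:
$J{\left(w,C \right)} = 4$
$j{\left(f \right)} = 21$ ($j{\left(f \right)} = 8 + 13 = 21$)
$y = - \frac{80}{79}$ ($y = \frac{40}{\left(-158\right) \frac{1}{4}} = \frac{40}{- \frac{79}{2}} = 40 \left(- \frac{2}{79}\right) = - \frac{80}{79} \approx -1.0127$)
$j{\left(0^{2} \right)} \left(99 + y\right) = 21 \left(99 - \frac{80}{79}\right) = 21 \cdot \frac{7741}{79} = \frac{162561}{79}$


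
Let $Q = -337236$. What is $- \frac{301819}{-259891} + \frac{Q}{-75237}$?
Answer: $\frac{36784185793}{6517806389} \approx 5.6436$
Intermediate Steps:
$- \frac{301819}{-259891} + \frac{Q}{-75237} = - \frac{301819}{-259891} - \frac{337236}{-75237} = \left(-301819\right) \left(- \frac{1}{259891}\right) - - \frac{112412}{25079} = \frac{301819}{259891} + \frac{112412}{25079} = \frac{36784185793}{6517806389}$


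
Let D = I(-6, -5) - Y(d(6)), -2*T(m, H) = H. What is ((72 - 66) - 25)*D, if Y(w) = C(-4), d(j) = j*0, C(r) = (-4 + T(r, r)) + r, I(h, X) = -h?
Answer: -228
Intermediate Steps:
T(m, H) = -H/2
C(r) = -4 + r/2 (C(r) = (-4 - r/2) + r = -4 + r/2)
d(j) = 0
Y(w) = -6 (Y(w) = -4 + (½)*(-4) = -4 - 2 = -6)
D = 12 (D = -1*(-6) - 1*(-6) = 6 + 6 = 12)
((72 - 66) - 25)*D = ((72 - 66) - 25)*12 = (6 - 25)*12 = -19*12 = -228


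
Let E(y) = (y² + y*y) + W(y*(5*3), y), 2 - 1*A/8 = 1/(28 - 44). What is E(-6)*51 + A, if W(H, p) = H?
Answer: -1803/2 ≈ -901.50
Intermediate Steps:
A = 33/2 (A = 16 - 8/(28 - 44) = 16 - 8/(-16) = 16 - 8*(-1/16) = 16 + ½ = 33/2 ≈ 16.500)
E(y) = 2*y² + 15*y (E(y) = (y² + y*y) + y*(5*3) = (y² + y²) + y*15 = 2*y² + 15*y)
E(-6)*51 + A = -6*(15 + 2*(-6))*51 + 33/2 = -6*(15 - 12)*51 + 33/2 = -6*3*51 + 33/2 = -18*51 + 33/2 = -918 + 33/2 = -1803/2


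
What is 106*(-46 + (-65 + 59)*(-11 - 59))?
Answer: 39644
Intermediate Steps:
106*(-46 + (-65 + 59)*(-11 - 59)) = 106*(-46 - 6*(-70)) = 106*(-46 + 420) = 106*374 = 39644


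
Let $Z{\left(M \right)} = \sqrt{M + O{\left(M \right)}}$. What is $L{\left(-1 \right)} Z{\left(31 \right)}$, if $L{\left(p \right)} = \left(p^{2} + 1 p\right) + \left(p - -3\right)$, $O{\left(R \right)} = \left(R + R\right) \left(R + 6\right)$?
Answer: $10 \sqrt{93} \approx 96.437$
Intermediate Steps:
$O{\left(R \right)} = 2 R \left(6 + R\right)$
$L{\left(p \right)} = 3 + p^{2} + 2 p$ ($L{\left(p \right)} = \left(p^{2} + p\right) + \left(p + 3\right) = \left(p + p^{2}\right) + \left(3 + p\right) = 3 + p^{2} + 2 p$)
$Z{\left(M \right)} = \sqrt{M + 2 M \left(6 + M\right)}$
$L{\left(-1 \right)} Z{\left(31 \right)} = \left(3 + \left(-1\right)^{2} + 2 \left(-1\right)\right) \sqrt{31 \left(13 + 2 \cdot 31\right)} = \left(3 + 1 - 2\right) \sqrt{31 \left(13 + 62\right)} = 2 \sqrt{31 \cdot 75} = 2 \sqrt{2325} = 2 \cdot 5 \sqrt{93} = 10 \sqrt{93}$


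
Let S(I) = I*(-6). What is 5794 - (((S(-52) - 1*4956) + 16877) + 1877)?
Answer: -8316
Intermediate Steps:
S(I) = -6*I
5794 - (((S(-52) - 1*4956) + 16877) + 1877) = 5794 - (((-6*(-52) - 1*4956) + 16877) + 1877) = 5794 - (((312 - 4956) + 16877) + 1877) = 5794 - ((-4644 + 16877) + 1877) = 5794 - (12233 + 1877) = 5794 - 1*14110 = 5794 - 14110 = -8316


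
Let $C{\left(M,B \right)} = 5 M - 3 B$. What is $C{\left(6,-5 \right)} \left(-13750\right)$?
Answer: $-618750$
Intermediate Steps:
$C{\left(M,B \right)} = - 3 B + 5 M$
$C{\left(6,-5 \right)} \left(-13750\right) = \left(\left(-3\right) \left(-5\right) + 5 \cdot 6\right) \left(-13750\right) = \left(15 + 30\right) \left(-13750\right) = 45 \left(-13750\right) = -618750$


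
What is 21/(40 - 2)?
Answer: 21/38 ≈ 0.55263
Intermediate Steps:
21/(40 - 2) = 21/38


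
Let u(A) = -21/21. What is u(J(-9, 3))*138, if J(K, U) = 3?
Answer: -138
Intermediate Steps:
u(A) = -1 (u(A) = -21*1/21 = -1)
u(J(-9, 3))*138 = -1*138 = -138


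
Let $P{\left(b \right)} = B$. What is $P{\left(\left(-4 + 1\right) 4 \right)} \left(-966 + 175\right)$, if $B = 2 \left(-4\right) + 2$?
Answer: $4746$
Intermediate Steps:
$B = -6$ ($B = -8 + 2 = -6$)
$P{\left(b \right)} = -6$
$P{\left(\left(-4 + 1\right) 4 \right)} \left(-966 + 175\right) = - 6 \left(-966 + 175\right) = \left(-6\right) \left(-791\right) = 4746$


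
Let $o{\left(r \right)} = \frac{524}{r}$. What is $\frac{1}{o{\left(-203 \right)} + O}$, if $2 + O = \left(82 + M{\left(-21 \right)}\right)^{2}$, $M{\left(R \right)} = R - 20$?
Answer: $\frac{203}{340313} \approx 0.00059651$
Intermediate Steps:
$M{\left(R \right)} = -20 + R$
$O = 1679$ ($O = -2 + \left(82 - 41\right)^{2} = -2 + 41^{2} = -2 + 1681 = 1679$)
$\frac{1}{o{\left(-203 \right)} + O} = \frac{1}{\frac{524}{-203} + 1679} = \frac{1}{524 \left(- \frac{1}{203}\right) + 1679} = \frac{1}{- \frac{524}{203} + 1679} = \frac{1}{\frac{340313}{203}} = \frac{203}{340313}$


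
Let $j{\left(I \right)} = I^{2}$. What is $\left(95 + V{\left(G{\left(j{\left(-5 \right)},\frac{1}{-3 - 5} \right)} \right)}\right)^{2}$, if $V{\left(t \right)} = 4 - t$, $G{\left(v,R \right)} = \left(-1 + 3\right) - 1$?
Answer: $9604$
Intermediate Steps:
$G{\left(v,R \right)} = 1$ ($G{\left(v,R \right)} = 2 - 1 = 1$)
$\left(95 + V{\left(G{\left(j{\left(-5 \right)},\frac{1}{-3 - 5} \right)} \right)}\right)^{2} = \left(95 + \left(4 - 1\right)\right)^{2} = \left(95 + 3\right)^{2} = 98^{2} = 9604$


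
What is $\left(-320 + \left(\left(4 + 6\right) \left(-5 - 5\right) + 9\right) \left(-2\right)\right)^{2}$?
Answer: $19044$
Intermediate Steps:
$\left(-320 + \left(\left(4 + 6\right) \left(-5 - 5\right) + 9\right) \left(-2\right)\right)^{2} = \left(-320 + \left(10 \left(-10\right) + 9\right) \left(-2\right)\right)^{2} = \left(-320 + \left(-100 + 9\right) \left(-2\right)\right)^{2} = \left(-320 - -182\right)^{2} = \left(-320 + 182\right)^{2} = \left(-138\right)^{2} = 19044$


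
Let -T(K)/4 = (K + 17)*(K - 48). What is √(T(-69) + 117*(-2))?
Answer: 3*I*√2730 ≈ 156.75*I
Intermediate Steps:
T(K) = -4*(-48 + K)*(17 + K) (T(K) = -4*(K + 17)*(K - 48) = -4*(17 + K)*(-48 + K) = -4*(-48 + K)*(17 + K))
√(T(-69) + 117*(-2)) = √((3264 - 4*(-69)² + 124*(-69)) + 117*(-2)) = √((3264 - 4*4761 - 8556) - 234) = √((3264 - 19044 - 8556) - 234) = √(-24336 - 234) = √(-24570) = 3*I*√2730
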